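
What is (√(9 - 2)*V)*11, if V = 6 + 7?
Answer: 143*√7 ≈ 378.34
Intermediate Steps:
V = 13
(√(9 - 2)*V)*11 = (√(9 - 2)*13)*11 = (√7*13)*11 = (13*√7)*11 = 143*√7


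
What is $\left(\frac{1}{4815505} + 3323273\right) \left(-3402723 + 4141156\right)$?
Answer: $\frac{11817318859869933978}{4815505} \approx 2.454 \cdot 10^{12}$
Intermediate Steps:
$\left(\frac{1}{4815505} + 3323273\right) \left(-3402723 + 4141156\right) = \left(\frac{1}{4815505} + 3323273\right) 738433 = \frac{16003237747866}{4815505} \cdot 738433 = \frac{11817318859869933978}{4815505}$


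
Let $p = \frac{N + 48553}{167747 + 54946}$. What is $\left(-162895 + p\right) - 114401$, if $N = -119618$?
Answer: $- \frac{61751949193}{222693} \approx -2.773 \cdot 10^{5}$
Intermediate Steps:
$p = - \frac{71065}{222693}$ ($p = \frac{-119618 + 48553}{167747 + 54946} = - \frac{71065}{222693} \approx -0.31912$)
$\left(-162895 + p\right) - 114401 = \left(-162895 - \frac{71065}{222693}\right) - 114401 = - \frac{36275647300}{222693} - 114401 = - \frac{61751949193}{222693}$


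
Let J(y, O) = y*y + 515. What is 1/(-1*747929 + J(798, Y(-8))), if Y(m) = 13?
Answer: -1/110610 ≈ -9.0408e-6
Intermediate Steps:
J(y, O) = 515 + y**2 (J(y, O) = y**2 + 515 = 515 + y**2)
1/(-1*747929 + J(798, Y(-8))) = 1/(-1*747929 + (515 + 798**2)) = 1/(-747929 + (515 + 636804)) = 1/(-747929 + 637319) = 1/(-110610) = -1/110610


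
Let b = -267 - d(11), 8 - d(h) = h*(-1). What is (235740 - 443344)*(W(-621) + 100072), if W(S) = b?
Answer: -20715972744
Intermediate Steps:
d(h) = 8 + h (d(h) = 8 - h*(-1) = 8 - (-1)*h = 8 + h)
b = -286 (b = -267 - (8 + 11) = -267 - 1*19 = -267 - 19 = -286)
W(S) = -286
(235740 - 443344)*(W(-621) + 100072) = (235740 - 443344)*(-286 + 100072) = -207604*99786 = -20715972744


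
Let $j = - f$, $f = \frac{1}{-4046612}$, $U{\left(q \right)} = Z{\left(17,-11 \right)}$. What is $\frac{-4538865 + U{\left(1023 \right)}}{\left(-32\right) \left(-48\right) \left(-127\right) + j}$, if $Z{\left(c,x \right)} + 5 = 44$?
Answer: $\frac{18366867757512}{789380696063} \approx 23.267$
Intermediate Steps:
$Z{\left(c,x \right)} = 39$ ($Z{\left(c,x \right)} = -5 + 44 = 39$)
$U{\left(q \right)} = 39$
$f = - \frac{1}{4046612} \approx -2.4712 \cdot 10^{-7}$
$j = \frac{1}{4046612}$ ($j = \left(-1\right) \left(- \frac{1}{4046612}\right) = \frac{1}{4046612} \approx 2.4712 \cdot 10^{-7}$)
$\frac{-4538865 + U{\left(1023 \right)}}{\left(-32\right) \left(-48\right) \left(-127\right) + j} = \frac{-4538865 + 39}{\left(-32\right) \left(-48\right) \left(-127\right) + \frac{1}{4046612}} = - \frac{4538826}{1536 \left(-127\right) + \frac{1}{4046612}} = - \frac{4538826}{-195072 + \frac{1}{4046612}} = - \frac{4538826}{- \frac{789380696063}{4046612}} = \left(-4538826\right) \left(- \frac{4046612}{789380696063}\right) = \frac{18366867757512}{789380696063}$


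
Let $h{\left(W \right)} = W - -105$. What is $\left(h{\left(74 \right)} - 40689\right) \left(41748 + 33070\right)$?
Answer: $-3030877180$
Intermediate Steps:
$h{\left(W \right)} = 105 + W$ ($h{\left(W \right)} = W + 105 = 105 + W$)
$\left(h{\left(74 \right)} - 40689\right) \left(41748 + 33070\right) = \left(\left(105 + 74\right) - 40689\right) \left(41748 + 33070\right) = \left(179 - 40689\right) 74818 = \left(-40510\right) 74818 = -3030877180$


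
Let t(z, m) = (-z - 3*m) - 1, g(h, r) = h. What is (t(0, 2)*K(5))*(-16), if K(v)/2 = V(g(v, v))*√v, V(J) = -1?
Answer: -224*√5 ≈ -500.88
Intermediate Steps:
t(z, m) = -1 - z - 3*m
K(v) = -2*√v (K(v) = 2*(-√v) = -2*√v)
(t(0, 2)*K(5))*(-16) = ((-1 - 1*0 - 3*2)*(-2*√5))*(-16) = ((-1 + 0 - 6)*(-2*√5))*(-16) = -(-14)*√5*(-16) = (14*√5)*(-16) = -224*√5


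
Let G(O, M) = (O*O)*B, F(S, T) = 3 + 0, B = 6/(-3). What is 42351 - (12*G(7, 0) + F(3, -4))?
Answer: 43524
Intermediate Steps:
B = -2 (B = 6*(-⅓) = -2)
F(S, T) = 3
G(O, M) = -2*O² (G(O, M) = (O*O)*(-2) = O²*(-2) = -2*O²)
42351 - (12*G(7, 0) + F(3, -4)) = 42351 - (12*(-2*7²) + 3) = 42351 - (12*(-2*49) + 3) = 42351 - (12*(-98) + 3) = 42351 - (-1176 + 3) = 42351 - 1*(-1173) = 42351 + 1173 = 43524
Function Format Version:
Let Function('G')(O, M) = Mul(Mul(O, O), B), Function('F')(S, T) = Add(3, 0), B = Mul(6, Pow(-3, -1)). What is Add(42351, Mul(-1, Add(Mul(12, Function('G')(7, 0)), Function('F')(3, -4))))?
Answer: 43524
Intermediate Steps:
B = -2 (B = Mul(6, Rational(-1, 3)) = -2)
Function('F')(S, T) = 3
Function('G')(O, M) = Mul(-2, Pow(O, 2)) (Function('G')(O, M) = Mul(Mul(O, O), -2) = Mul(Pow(O, 2), -2) = Mul(-2, Pow(O, 2)))
Add(42351, Mul(-1, Add(Mul(12, Function('G')(7, 0)), Function('F')(3, -4)))) = Add(42351, Mul(-1, Add(Mul(12, Mul(-2, Pow(7, 2))), 3))) = Add(42351, Mul(-1, Add(Mul(12, Mul(-2, 49)), 3))) = Add(42351, Mul(-1, Add(Mul(12, -98), 3))) = Add(42351, Mul(-1, Add(-1176, 3))) = Add(42351, Mul(-1, -1173)) = Add(42351, 1173) = 43524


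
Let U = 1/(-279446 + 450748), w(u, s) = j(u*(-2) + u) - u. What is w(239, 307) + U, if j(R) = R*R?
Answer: 9744000365/171302 ≈ 56882.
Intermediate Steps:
j(R) = R**2
w(u, s) = u**2 - u (w(u, s) = (u*(-2) + u)**2 - u = (-2*u + u)**2 - u = (-u)**2 - u = u**2 - u)
U = 1/171302 ≈ 5.8376e-6
w(239, 307) + U = 239*(-1 + 239) + 1/171302 = 239*238 + 1/171302 = 56882 + 1/171302 = 9744000365/171302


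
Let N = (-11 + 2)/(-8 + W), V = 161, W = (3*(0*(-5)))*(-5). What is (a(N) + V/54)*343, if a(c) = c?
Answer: 304241/216 ≈ 1408.5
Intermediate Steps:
W = 0 (W = (3*0)*(-5) = 0*(-5) = 0)
N = 9/8 (N = (-11 + 2)/(-8 + 0) = -9/(-8) = -9*(-1/8) = 9/8 ≈ 1.1250)
(a(N) + V/54)*343 = (9/8 + 161/54)*343 = (887/216)*343 = 304241/216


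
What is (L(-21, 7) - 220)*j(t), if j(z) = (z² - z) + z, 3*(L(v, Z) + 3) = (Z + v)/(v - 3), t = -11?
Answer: -970541/36 ≈ -26959.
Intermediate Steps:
L(v, Z) = -3 + (Z + v)/(3*(-3 + v)) (L(v, Z) = -3 + ((Z + v)/(v - 3))/3 = -3 + ((Z + v)/(-3 + v))/3 = -3 + (Z + v)/(3*(-3 + v)))
j(z) = z²
(L(-21, 7) - 220)*j(t) = ((27 + 7 - 8*(-21))/(3*(-3 - 21)) - 220)*(-11)² = ((⅓)*(27 + 7 + 168)/(-24) - 220)*121 = ((⅓)*(-1/24)*202 - 220)*121 = (-101/36 - 220)*121 = -8021/36*121 = -970541/36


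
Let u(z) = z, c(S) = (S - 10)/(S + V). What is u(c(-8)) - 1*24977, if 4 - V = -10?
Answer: -24980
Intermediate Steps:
V = 14 (V = 4 - 1*(-10) = 4 + 10 = 14)
c(S) = (-10 + S)/(14 + S) (c(S) = (S - 10)/(S + 14) = (-10 + S)/(14 + S))
u(c(-8)) - 1*24977 = (-10 - 8)/(14 - 8) - 1*24977 = -18/6 - 24977 = (⅙)*(-18) - 24977 = -3 - 24977 = -24980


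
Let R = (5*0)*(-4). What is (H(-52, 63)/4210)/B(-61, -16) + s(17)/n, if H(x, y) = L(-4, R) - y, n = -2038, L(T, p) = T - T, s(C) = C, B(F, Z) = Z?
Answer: -508363/68639840 ≈ -0.0074062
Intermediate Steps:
R = 0 (R = 0*(-4) = 0)
L(T, p) = 0
H(x, y) = -y (H(x, y) = 0 - y = -y)
(H(-52, 63)/4210)/B(-61, -16) + s(17)/n = (-1*63/4210)/(-16) + 17/(-2038) = -63*1/4210*(-1/16) + 17*(-1/2038) = -63/4210*(-1/16) - 17/2038 = 63/67360 - 17/2038 = -508363/68639840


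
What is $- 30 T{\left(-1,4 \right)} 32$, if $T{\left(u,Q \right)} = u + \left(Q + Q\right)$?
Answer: $-6720$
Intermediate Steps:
$T{\left(u,Q \right)} = u + 2 Q$
$- 30 T{\left(-1,4 \right)} 32 = - 30 \left(-1 + 2 \cdot 4\right) 32 = - 30 \left(-1 + 8\right) 32 = \left(-30\right) 7 \cdot 32 = \left(-210\right) 32 = -6720$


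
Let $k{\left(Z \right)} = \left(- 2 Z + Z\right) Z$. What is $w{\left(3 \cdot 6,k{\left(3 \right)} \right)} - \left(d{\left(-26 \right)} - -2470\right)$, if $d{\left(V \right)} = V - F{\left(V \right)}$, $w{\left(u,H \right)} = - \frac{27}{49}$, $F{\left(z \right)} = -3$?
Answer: $- \frac{119930}{49} \approx -2447.6$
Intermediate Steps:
$k{\left(Z \right)} = - Z^{2}$ ($k{\left(Z \right)} = - Z Z = - Z^{2}$)
$w{\left(u,H \right)} = - \frac{27}{49}$ ($w{\left(u,H \right)} = \left(-27\right) \frac{1}{49} = - \frac{27}{49}$)
$d{\left(V \right)} = 3 + V$ ($d{\left(V \right)} = V - -3 = V + 3 = 3 + V$)
$w{\left(3 \cdot 6,k{\left(3 \right)} \right)} - \left(d{\left(-26 \right)} - -2470\right) = - \frac{27}{49} - \left(\left(3 - 26\right) - -2470\right) = - \frac{27}{49} - \left(-23 + 2470\right) = - \frac{27}{49} - 2447 = - \frac{119930}{49}$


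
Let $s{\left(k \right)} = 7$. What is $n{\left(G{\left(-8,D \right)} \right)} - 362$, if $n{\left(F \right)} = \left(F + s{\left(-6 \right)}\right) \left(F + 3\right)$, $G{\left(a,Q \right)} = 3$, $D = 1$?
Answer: $-302$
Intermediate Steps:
$n{\left(F \right)} = \left(3 + F\right) \left(7 + F\right)$ ($n{\left(F \right)} = \left(F + 7\right) \left(F + 3\right) = \left(7 + F\right) \left(3 + F\right) = \left(3 + F\right) \left(7 + F\right)$)
$n{\left(G{\left(-8,D \right)} \right)} - 362 = \left(21 + 3^{2} + 10 \cdot 3\right) - 362 = \left(21 + 9 + 30\right) - 362 = 60 - 362 = -302$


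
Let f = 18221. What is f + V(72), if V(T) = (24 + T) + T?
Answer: 18389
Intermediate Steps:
V(T) = 24 + 2*T
f + V(72) = 18221 + (24 + 2*72) = 18221 + (24 + 144) = 18221 + 168 = 18389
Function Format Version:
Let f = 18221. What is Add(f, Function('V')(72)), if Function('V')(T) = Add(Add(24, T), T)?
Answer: 18389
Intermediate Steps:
Function('V')(T) = Add(24, Mul(2, T))
Add(f, Function('V')(72)) = Add(18221, Add(24, Mul(2, 72))) = Add(18221, Add(24, 144)) = Add(18221, 168) = 18389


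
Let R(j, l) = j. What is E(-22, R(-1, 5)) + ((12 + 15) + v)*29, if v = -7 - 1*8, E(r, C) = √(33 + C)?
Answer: 348 + 4*√2 ≈ 353.66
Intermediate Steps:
v = -15 (v = -7 - 8 = -15)
E(-22, R(-1, 5)) + ((12 + 15) + v)*29 = √(33 - 1) + ((12 + 15) - 15)*29 = √32 + (27 - 15)*29 = 4*√2 + 12*29 = 4*√2 + 348 = 348 + 4*√2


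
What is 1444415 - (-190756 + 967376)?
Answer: 667795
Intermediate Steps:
1444415 - (-190756 + 967376) = 1444415 - 1*776620 = 1444415 - 776620 = 667795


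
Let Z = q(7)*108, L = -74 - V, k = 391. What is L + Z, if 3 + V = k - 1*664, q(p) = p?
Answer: 958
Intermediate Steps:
V = -276 (V = -3 + (391 - 1*664) = -3 + (391 - 664) = -3 - 273 = -276)
L = 202 (L = -74 - 1*(-276) = -74 + 276 = 202)
Z = 756 (Z = 7*108 = 756)
L + Z = 202 + 756 = 958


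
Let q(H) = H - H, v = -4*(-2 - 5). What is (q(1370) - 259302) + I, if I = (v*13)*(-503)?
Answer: -442394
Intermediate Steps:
v = 28 (v = -4*(-7) = 28)
I = -183092 (I = (28*13)*(-503) = 364*(-503) = -183092)
q(H) = 0
(q(1370) - 259302) + I = (0 - 259302) - 183092 = -259302 - 183092 = -442394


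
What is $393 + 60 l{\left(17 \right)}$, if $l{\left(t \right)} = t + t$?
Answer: $2433$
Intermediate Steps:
$l{\left(t \right)} = 2 t$
$393 + 60 l{\left(17 \right)} = 393 + 60 \cdot 2 \cdot 17 = 393 + 60 \cdot 34 = 393 + 2040 = 2433$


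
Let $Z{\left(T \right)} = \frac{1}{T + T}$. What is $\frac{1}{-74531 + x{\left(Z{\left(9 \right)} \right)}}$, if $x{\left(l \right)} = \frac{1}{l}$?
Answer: $- \frac{1}{74513} \approx -1.342 \cdot 10^{-5}$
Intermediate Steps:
$Z{\left(T \right)} = \frac{1}{2 T}$
$\frac{1}{-74531 + x{\left(Z{\left(9 \right)} \right)}} = \frac{1}{-74531 + \frac{1}{\frac{1}{2} \cdot \frac{1}{9}}} = \frac{1}{-74531 + \frac{1}{\frac{1}{18}}} = \frac{1}{-74531 + 18} = \frac{1}{-74513} = - \frac{1}{74513}$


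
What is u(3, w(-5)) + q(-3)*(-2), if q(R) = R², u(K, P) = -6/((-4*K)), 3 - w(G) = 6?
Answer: -35/2 ≈ -17.500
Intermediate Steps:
w(G) = -3 (w(G) = 3 - 1*6 = 3 - 6 = -3)
u(K, P) = 3/(2*K) (u(K, P) = -6*(-1/(4*K)) = -(-3)/(2*K) = 3/(2*K))
u(3, w(-5)) + q(-3)*(-2) = (3/2)/3 + (-3)²*(-2) = (3/2)*(⅓) + 9*(-2) = ½ - 18 = -35/2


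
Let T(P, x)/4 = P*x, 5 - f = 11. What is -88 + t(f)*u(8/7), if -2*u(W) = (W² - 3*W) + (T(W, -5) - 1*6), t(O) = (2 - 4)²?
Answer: -1276/49 ≈ -26.041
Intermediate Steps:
f = -6 (f = 5 - 1*11 = 5 - 11 = -6)
T(P, x) = 4*P*x (T(P, x) = 4*(P*x) = 4*P*x)
t(O) = 4 (t(O) = (-2)² = 4)
u(W) = 3 - W²/2 + 23*W/2 (u(W) = -((W² - 3*W) + (4*W*(-5) - 1*6))/2 = -((W² - 3*W) + (-20*W - 6))/2 = -((W² - 3*W) + (-6 - 20*W))/2 = -(-6 + W² - 23*W)/2 = 3 - W²/2 + 23*W/2)
-88 + t(f)*u(8/7) = -88 + 4*(3 - (8/7)²/2 + 23*(8/7)/2) = -88 + 4*(3 - (8*(⅐))²/2 + 23*(8*(⅐))/2) = -88 + 4*(3 - (8/7)²/2 + (23/2)*(8/7)) = -88 + 4*(3 - ½*64/49 + 92/7) = -88 + 4*(3 - 32/49 + 92/7) = -88 + 4*(759/49) = -88 + 3036/49 = -1276/49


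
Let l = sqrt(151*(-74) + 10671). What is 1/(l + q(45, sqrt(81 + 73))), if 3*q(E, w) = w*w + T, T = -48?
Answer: 318/15763 - 9*I*sqrt(503)/15763 ≈ 0.020174 - 0.012805*I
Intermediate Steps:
q(E, w) = -16 + w**2/3 (q(E, w) = (w*w - 48)/3 = (w**2 - 48)/3 = (-48 + w**2)/3 = -16 + w**2/3)
l = I*sqrt(503) (l = sqrt(-11174 + 10671) = sqrt(-503) = I*sqrt(503) ≈ 22.428*I)
1/(l + q(45, sqrt(81 + 73))) = 1/(I*sqrt(503) + (-16 + (sqrt(81 + 73))**2/3)) = 1/(I*sqrt(503) + (-16 + (sqrt(154))**2/3)) = 1/(I*sqrt(503) + (-16 + (1/3)*154)) = 1/(I*sqrt(503) + (-16 + 154/3)) = 1/(I*sqrt(503) + 106/3) = 1/(106/3 + I*sqrt(503))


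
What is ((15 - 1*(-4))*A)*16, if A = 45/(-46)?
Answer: -6840/23 ≈ -297.39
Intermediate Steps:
A = -45/46 (A = 45*(-1/46) = -45/46 ≈ -0.97826)
((15 - 1*(-4))*A)*16 = ((15 - 1*(-4))*(-45/46))*16 = ((15 + 4)*(-45/46))*16 = (19*(-45/46))*16 = -855/46*16 = -6840/23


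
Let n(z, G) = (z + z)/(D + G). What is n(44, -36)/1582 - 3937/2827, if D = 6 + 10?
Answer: -15601932/11180785 ≈ -1.3954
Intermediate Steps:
D = 16
n(z, G) = 2*z/(16 + G) (n(z, G) = (z + z)/(16 + G) = (2*z)/(16 + G) = 2*z/(16 + G))
n(44, -36)/1582 - 3937/2827 = (2*44/(16 - 36))/1582 - 3937/2827 = (2*44/(-20))*(1/1582) - 3937*1/2827 = (2*44*(-1/20))*(1/1582) - 3937/2827 = -22/5*1/1582 - 3937/2827 = -11/3955 - 3937/2827 = -15601932/11180785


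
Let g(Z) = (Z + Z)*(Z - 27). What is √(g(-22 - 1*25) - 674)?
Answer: 3*√698 ≈ 79.259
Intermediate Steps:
g(Z) = 2*Z*(-27 + Z) (g(Z) = (2*Z)*(-27 + Z) = 2*Z*(-27 + Z))
√(g(-22 - 1*25) - 674) = √(2*(-22 - 1*25)*(-27 + (-22 - 1*25)) - 674) = √(2*(-22 - 25)*(-27 + (-22 - 25)) - 674) = √(2*(-47)*(-27 - 47) - 674) = √(2*(-47)*(-74) - 674) = √(6956 - 674) = √6282 = 3*√698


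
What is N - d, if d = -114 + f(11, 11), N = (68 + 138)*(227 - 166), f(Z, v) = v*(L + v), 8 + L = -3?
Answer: 12680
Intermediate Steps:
L = -11 (L = -8 - 3 = -11)
f(Z, v) = v*(-11 + v)
N = 12566 (N = 206*61 = 12566)
d = -114 (d = -114 + 11*(-11 + 11) = -114 + 11*0 = -114 + 0 = -114)
N - d = 12566 - 1*(-114) = 12566 + 114 = 12680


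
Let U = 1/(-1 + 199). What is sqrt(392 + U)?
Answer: sqrt(1707574)/66 ≈ 19.799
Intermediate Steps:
U = 1/198 ≈ 0.0050505
sqrt(392 + U) = sqrt(392 + 1/198) = sqrt(77617/198) = sqrt(1707574)/66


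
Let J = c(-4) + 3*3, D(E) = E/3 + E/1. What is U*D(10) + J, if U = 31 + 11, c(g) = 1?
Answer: 570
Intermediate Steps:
D(E) = 4*E/3 (D(E) = E*(⅓) + E*1 = E/3 + E = 4*E/3)
J = 10 (J = 1 + 3*3 = 1 + 9 = 10)
U = 42
U*D(10) + J = 42*((4/3)*10) + 10 = 42*(40/3) + 10 = 560 + 10 = 570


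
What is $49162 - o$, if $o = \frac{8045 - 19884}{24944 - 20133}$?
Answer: $\frac{236530221}{4811} \approx 49164.0$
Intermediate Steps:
$o = - \frac{11839}{4811} \approx -2.4608$
$49162 - o = 49162 - - \frac{11839}{4811} = 49162 + \frac{11839}{4811} = \frac{236530221}{4811}$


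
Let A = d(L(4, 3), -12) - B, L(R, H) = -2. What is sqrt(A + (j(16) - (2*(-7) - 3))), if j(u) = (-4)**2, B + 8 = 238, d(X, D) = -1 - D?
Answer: I*sqrt(186) ≈ 13.638*I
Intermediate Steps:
B = 230 (B = -8 + 238 = 230)
j(u) = 16
A = -219 (A = (-1 - 1*(-12)) - 1*230 = (-1 + 12) - 230 = 11 - 230 = -219)
sqrt(A + (j(16) - (2*(-7) - 3))) = sqrt(-219 + (16 - (2*(-7) - 3))) = sqrt(-219 + (16 - (-14 - 3))) = sqrt(-219 + (16 - 1*(-17))) = sqrt(-219 + (16 + 17)) = sqrt(-219 + 33) = sqrt(-186) = I*sqrt(186)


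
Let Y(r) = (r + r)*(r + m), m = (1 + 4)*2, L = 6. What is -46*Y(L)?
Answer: -8832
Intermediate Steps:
m = 10 (m = 5*2 = 10)
Y(r) = 2*r*(10 + r) (Y(r) = (r + r)*(r + 10) = (2*r)*(10 + r) = 2*r*(10 + r))
-46*Y(L) = -92*6*(10 + 6) = -92*6*16 = -46*192 = -8832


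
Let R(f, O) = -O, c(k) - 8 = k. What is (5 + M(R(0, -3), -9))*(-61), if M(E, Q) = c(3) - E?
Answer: -793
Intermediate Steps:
c(k) = 8 + k
M(E, Q) = 11 - E (M(E, Q) = (8 + 3) - E = 11 - E)
(5 + M(R(0, -3), -9))*(-61) = (5 + (11 - (-1)*(-3)))*(-61) = (5 + (11 - 1*3))*(-61) = (5 + (11 - 3))*(-61) = (5 + 8)*(-61) = 13*(-61) = -793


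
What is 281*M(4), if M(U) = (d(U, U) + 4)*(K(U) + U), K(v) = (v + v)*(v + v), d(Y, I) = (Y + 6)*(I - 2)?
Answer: 458592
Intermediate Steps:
d(Y, I) = (-2 + I)*(6 + Y) (d(Y, I) = (6 + Y)*(-2 + I) = (-2 + I)*(6 + Y))
K(v) = 4*v² (K(v) = (2*v)*(2*v) = 4*v²)
M(U) = (U + 4*U²)*(-8 + U² + 4*U) (M(U) = ((-12 - 2*U + 6*U + U*U) + 4)*(4*U² + U) = ((-12 - 2*U + 6*U + U²) + 4)*(U + 4*U²) = ((-12 + U² + 4*U) + 4)*(U + 4*U²) = (-8 + U² + 4*U)*(U + 4*U²) = (U + 4*U²)*(-8 + U² + 4*U))
281*M(4) = 281*(4*(-8 - 28*4 + 4*4³ + 17*4²)) = 281*(4*(-8 - 112 + 4*64 + 17*16)) = 281*(4*(-8 - 112 + 256 + 272)) = 281*(4*408) = 281*1632 = 458592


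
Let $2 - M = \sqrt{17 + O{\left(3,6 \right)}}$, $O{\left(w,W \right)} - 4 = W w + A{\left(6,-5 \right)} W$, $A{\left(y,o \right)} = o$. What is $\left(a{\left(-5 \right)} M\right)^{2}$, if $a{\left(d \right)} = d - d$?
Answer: $0$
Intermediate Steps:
$a{\left(d \right)} = 0$
$O{\left(w,W \right)} = 4 - 5 W + W w$ ($O{\left(w,W \right)} = 4 + \left(W w - 5 W\right) = 4 + \left(- 5 W + W w\right) = 4 - 5 W + W w$)
$M = -1$ ($M = 2 - \sqrt{17 + \left(4 - 30 + 6 \cdot 3\right)} = 2 - \sqrt{17 + \left(4 - 30 + 18\right)} = 2 - \sqrt{17 - 8} = 2 - \sqrt{9} = 2 - 3 = -1$)
$\left(a{\left(-5 \right)} M\right)^{2} = \left(0 \left(-1\right)\right)^{2} = 0^{2} = 0$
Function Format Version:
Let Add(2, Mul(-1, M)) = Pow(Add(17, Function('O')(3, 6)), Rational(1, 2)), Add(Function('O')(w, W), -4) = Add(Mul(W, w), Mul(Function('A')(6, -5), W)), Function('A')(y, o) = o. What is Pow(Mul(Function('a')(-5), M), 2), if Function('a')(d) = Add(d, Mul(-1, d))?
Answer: 0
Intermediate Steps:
Function('a')(d) = 0
Function('O')(w, W) = Add(4, Mul(-5, W), Mul(W, w)) (Function('O')(w, W) = Add(4, Add(Mul(W, w), Mul(-5, W))) = Add(4, Add(Mul(-5, W), Mul(W, w))) = Add(4, Mul(-5, W), Mul(W, w)))
M = -1 (M = Add(2, Mul(-1, Pow(Add(17, Add(4, Mul(-5, 6), Mul(6, 3))), Rational(1, 2)))) = Add(2, Mul(-1, Pow(Add(17, Add(4, -30, 18)), Rational(1, 2)))) = Add(2, Mul(-1, Pow(Add(17, -8), Rational(1, 2)))) = Add(2, Mul(-1, Pow(9, Rational(1, 2)))) = Add(2, Mul(-1, 3)) = Add(2, -3) = -1)
Pow(Mul(Function('a')(-5), M), 2) = Pow(Mul(0, -1), 2) = Pow(0, 2) = 0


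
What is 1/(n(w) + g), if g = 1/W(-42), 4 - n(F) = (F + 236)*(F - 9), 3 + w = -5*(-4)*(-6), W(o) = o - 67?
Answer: 109/1626279 ≈ 6.7024e-5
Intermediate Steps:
W(o) = -67 + o
w = -123 (w = -3 - 5*(-4)*(-6) = -3 + 20*(-6) = -3 - 120 = -123)
n(F) = 4 - (-9 + F)*(236 + F) (n(F) = 4 - (F + 236)*(F - 9) = 4 - (236 + F)*(-9 + F) = 4 - (-9 + F)*(236 + F))
g = -1/109 (g = 1/(-67 - 42) = 1/(-109) = -1/109 ≈ -0.0091743)
1/(n(w) + g) = 1/((2128 - 1*(-123)² - 227*(-123)) - 1/109) = 1/((2128 - 1*15129 + 27921) - 1/109) = 1/((2128 - 15129 + 27921) - 1/109) = 1/(14920 - 1/109) = 1/(1626279/109) = 109/1626279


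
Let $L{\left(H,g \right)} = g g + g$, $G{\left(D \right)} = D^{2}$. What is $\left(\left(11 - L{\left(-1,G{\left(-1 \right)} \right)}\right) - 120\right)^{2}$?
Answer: $12321$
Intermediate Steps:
$L{\left(H,g \right)} = g + g^{2}$ ($L{\left(H,g \right)} = g^{2} + g = g + g^{2}$)
$\left(\left(11 - L{\left(-1,G{\left(-1 \right)} \right)}\right) - 120\right)^{2} = \left(\left(11 - \left(-1\right)^{2} \left(1 + \left(-1\right)^{2}\right)\right) - 120\right)^{2} = \left(\left(11 - 1 \left(1 + 1\right)\right) - 120\right)^{2} = \left(\left(11 - 1 \cdot 2\right) - 120\right)^{2} = \left(\left(11 - 2\right) - 120\right)^{2} = \left(9 - 120\right)^{2} = \left(-111\right)^{2} = 12321$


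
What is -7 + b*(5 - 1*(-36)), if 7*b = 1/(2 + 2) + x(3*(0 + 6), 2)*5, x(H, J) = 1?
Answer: 95/4 ≈ 23.750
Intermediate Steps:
b = 3/4 (b = (1/(2 + 2) + 1*5)/7 = (1/4 + 5)/7 = (1/7)*(21/4) = 3/4 ≈ 0.75000)
-7 + b*(5 - 1*(-36)) = -7 + 3*(5 - 1*(-36))/4 = -7 + 3*(5 + 36)/4 = -7 + (3/4)*41 = -7 + 123/4 = 95/4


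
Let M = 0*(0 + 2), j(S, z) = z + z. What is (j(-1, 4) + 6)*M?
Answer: 0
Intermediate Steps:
j(S, z) = 2*z
M = 0 (M = 0*2 = 0)
(j(-1, 4) + 6)*M = (2*4 + 6)*0 = (8 + 6)*0 = 14*0 = 0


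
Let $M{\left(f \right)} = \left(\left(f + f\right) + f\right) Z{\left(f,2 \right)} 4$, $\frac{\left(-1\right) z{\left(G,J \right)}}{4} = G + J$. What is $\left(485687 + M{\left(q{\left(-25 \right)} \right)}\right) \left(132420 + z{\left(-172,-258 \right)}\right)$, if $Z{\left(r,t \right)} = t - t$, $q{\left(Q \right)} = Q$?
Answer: $65150054180$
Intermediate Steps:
$z{\left(G,J \right)} = - 4 G - 4 J$ ($z{\left(G,J \right)} = - 4 \left(G + J\right) = - 4 G - 4 J$)
$Z{\left(r,t \right)} = 0$
$M{\left(f \right)} = 0$ ($M{\left(f \right)} = \left(\left(f + f\right) + f\right) 0 \cdot 4 = \left(2 f + f\right) 0 \cdot 4 = 3 f 0 \cdot 4 = 0 \cdot 4 = 0$)
$\left(485687 + M{\left(q{\left(-25 \right)} \right)}\right) \left(132420 + z{\left(-172,-258 \right)}\right) = \left(485687 + 0\right) \left(132420 - -1720\right) = 485687 \left(132420 + \left(688 + 1032\right)\right) = 485687 \left(132420 + 1720\right) = 485687 \cdot 134140 = 65150054180$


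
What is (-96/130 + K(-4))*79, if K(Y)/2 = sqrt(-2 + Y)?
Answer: -3792/65 + 158*I*sqrt(6) ≈ -58.338 + 387.02*I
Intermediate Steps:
K(Y) = 2*sqrt(-2 + Y)
(-96/130 + K(-4))*79 = (-96/130 + 2*sqrt(-2 - 4))*79 = (-96*1/130 + 2*sqrt(-6))*79 = (-48/65 + 2*(I*sqrt(6)))*79 = (-48/65 + 2*I*sqrt(6))*79 = -3792/65 + 158*I*sqrt(6)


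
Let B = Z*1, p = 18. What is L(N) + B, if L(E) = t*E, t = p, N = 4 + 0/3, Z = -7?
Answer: 65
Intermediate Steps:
B = -7 (B = -7*1 = -7)
N = 4 (N = 4 + 0*(⅓) = 4 + 0 = 4)
t = 18
L(E) = 18*E
L(N) + B = 18*4 - 7 = 72 - 7 = 65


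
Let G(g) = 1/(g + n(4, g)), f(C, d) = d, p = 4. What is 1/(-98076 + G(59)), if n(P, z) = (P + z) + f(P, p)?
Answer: -126/12357575 ≈ -1.0196e-5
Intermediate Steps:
n(P, z) = 4 + P + z (n(P, z) = (P + z) + 4 = 4 + P + z)
G(g) = 1/(8 + 2*g) (G(g) = 1/(g + (4 + 4 + g)) = 1/(g + (8 + g)) = 1/(8 + 2*g))
1/(-98076 + G(59)) = 1/(-98076 + 1/(2*(4 + 59))) = 1/(-98076 + (½)/63) = 1/(-98076 + (½)*(1/63)) = 1/(-98076 + 1/126) = 1/(-12357575/126) = -126/12357575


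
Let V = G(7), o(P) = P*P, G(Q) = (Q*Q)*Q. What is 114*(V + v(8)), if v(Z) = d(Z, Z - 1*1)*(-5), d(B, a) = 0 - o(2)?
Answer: 41382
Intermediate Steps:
G(Q) = Q³ (G(Q) = Q²*Q = Q³)
o(P) = P²
V = 343 (V = 7³ = 343)
d(B, a) = -4 (d(B, a) = 0 - 1*2² = 0 - 1*4 = 0 - 4 = -4)
v(Z) = 20 (v(Z) = -4*(-5) = 20)
114*(V + v(8)) = 114*(343 + 20) = 114*363 = 41382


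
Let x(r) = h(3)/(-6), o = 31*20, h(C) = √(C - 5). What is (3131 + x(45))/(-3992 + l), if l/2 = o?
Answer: -3131/2752 + I*√2/16512 ≈ -1.1377 + 8.5648e-5*I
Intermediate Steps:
h(C) = √(-5 + C)
o = 620
l = 1240 (l = 2*620 = 1240)
x(r) = -I*√2/6 (x(r) = √(-5 + 3)/(-6) = √(-2)*(-⅙) = (I*√2)*(-⅙) = -I*√2/6)
(3131 + x(45))/(-3992 + l) = (3131 - I*√2/6)/(-3992 + 1240) = (3131 - I*√2/6)/(-2752) = (3131 - I*√2/6)*(-1/2752) = -3131/2752 + I*√2/16512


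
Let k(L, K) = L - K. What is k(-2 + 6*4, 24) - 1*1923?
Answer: -1925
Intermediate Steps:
k(-2 + 6*4, 24) - 1*1923 = ((-2 + 6*4) - 1*24) - 1*1923 = ((-2 + 24) - 24) - 1923 = (22 - 24) - 1923 = -2 - 1923 = -1925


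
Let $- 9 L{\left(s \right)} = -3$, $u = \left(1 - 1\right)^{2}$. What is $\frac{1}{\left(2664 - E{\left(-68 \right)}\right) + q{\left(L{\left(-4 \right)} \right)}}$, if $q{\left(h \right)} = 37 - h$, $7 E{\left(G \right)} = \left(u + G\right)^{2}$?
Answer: $\frac{21}{42842} \approx 0.00049017$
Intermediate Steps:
$u = 0$ ($u = 0^{2} = 0$)
$L{\left(s \right)} = \frac{1}{3}$ ($L{\left(s \right)} = \left(- \frac{1}{9}\right) \left(-3\right) = \frac{1}{3}$)
$E{\left(G \right)} = \frac{G^{2}}{7}$ ($E{\left(G \right)} = \frac{\left(0 + G\right)^{2}}{7} = \frac{G^{2}}{7}$)
$\frac{1}{\left(2664 - E{\left(-68 \right)}\right) + q{\left(L{\left(-4 \right)} \right)}} = \frac{1}{\left(2664 - \frac{\left(-68\right)^{2}}{7}\right) + \left(37 - \frac{1}{3}\right)} = \frac{1}{\left(2664 - \frac{1}{7} \cdot 4624\right) + \left(37 - \frac{1}{3}\right)} = \frac{1}{\left(2664 - \frac{4624}{7}\right) + \frac{110}{3}} = \frac{1}{\frac{14024}{7} + \frac{110}{3}} = \frac{1}{\frac{42842}{21}} = \frac{21}{42842}$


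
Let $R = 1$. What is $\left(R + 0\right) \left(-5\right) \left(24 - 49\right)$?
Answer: $125$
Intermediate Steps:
$\left(R + 0\right) \left(-5\right) \left(24 - 49\right) = \left(1 + 0\right) \left(-5\right) \left(24 - 49\right) = 1 \left(-5\right) \left(-25\right) = \left(-5\right) \left(-25\right) = 125$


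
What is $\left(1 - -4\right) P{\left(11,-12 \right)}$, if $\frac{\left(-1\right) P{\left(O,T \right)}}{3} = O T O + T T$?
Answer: $19620$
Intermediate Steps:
$P{\left(O,T \right)} = - 3 T^{2} - 3 T O^{2}$ ($P{\left(O,T \right)} = - 3 \left(O T O + T T\right) = - 3 \left(T O^{2} + T^{2}\right) = - 3 \left(T^{2} + T O^{2}\right) = - 3 T^{2} - 3 T O^{2}$)
$\left(1 - -4\right) P{\left(11,-12 \right)} = \left(1 - -4\right) \left(\left(-3\right) \left(-12\right) \left(-12 + 11^{2}\right)\right) = \left(1 + 4\right) \left(\left(-3\right) \left(-12\right) \left(-12 + 121\right)\right) = 5 \left(\left(-3\right) \left(-12\right) 109\right) = 5 \cdot 3924 = 19620$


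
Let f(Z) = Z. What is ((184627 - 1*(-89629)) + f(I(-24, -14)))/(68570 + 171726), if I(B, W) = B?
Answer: 4897/4291 ≈ 1.1412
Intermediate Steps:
((184627 - 1*(-89629)) + f(I(-24, -14)))/(68570 + 171726) = ((184627 - 1*(-89629)) - 24)/(68570 + 171726) = ((184627 + 89629) - 24)/240296 = (274256 - 24)*(1/240296) = 274232*(1/240296) = 4897/4291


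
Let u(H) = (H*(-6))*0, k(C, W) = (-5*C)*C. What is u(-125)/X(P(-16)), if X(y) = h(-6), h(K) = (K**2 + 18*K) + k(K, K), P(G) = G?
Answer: 0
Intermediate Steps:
k(C, W) = -5*C**2
u(H) = 0 (u(H) = -6*H*0 = 0)
h(K) = -4*K**2 + 18*K (h(K) = (K**2 + 18*K) - 5*K**2 = -4*K**2 + 18*K)
X(y) = -252 (X(y) = 2*(-6)*(9 - 2*(-6)) = 2*(-6)*(9 + 12) = 2*(-6)*21 = -252)
u(-125)/X(P(-16)) = 0/(-252) = 0*(-1/252) = 0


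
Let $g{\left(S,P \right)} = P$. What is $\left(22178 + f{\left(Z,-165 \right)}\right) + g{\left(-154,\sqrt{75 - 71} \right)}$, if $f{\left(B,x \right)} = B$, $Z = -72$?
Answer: $22108$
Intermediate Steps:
$\left(22178 + f{\left(Z,-165 \right)}\right) + g{\left(-154,\sqrt{75 - 71} \right)} = \left(22178 - 72\right) + \sqrt{75 - 71} = 22106 + \sqrt{4} = 22106 + 2 = 22108$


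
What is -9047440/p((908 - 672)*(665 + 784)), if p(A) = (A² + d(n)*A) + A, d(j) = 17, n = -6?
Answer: -1130930/14618191581 ≈ -7.7365e-5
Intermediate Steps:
p(A) = A² + 18*A (p(A) = (A² + 17*A) + A = A² + 18*A)
-9047440/p((908 - 672)*(665 + 784)) = -9047440*1/((18 + (908 - 672)*(665 + 784))*(665 + 784)*(908 - 672)) = -9047440*1/(341964*(18 + 236*1449)) = -9047440*1/(341964*(18 + 341964)) = -9047440/(341964*341982) = -9047440/116945532648 = -9047440*1/116945532648 = -1130930/14618191581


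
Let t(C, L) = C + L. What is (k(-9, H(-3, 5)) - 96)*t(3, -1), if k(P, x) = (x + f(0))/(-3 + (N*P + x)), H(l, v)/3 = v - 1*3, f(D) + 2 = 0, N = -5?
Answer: -1151/6 ≈ -191.83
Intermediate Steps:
f(D) = -2 (f(D) = -2 + 0 = -2)
H(l, v) = -9 + 3*v (H(l, v) = 3*(v - 1*3) = 3*(v - 3) = 3*(-3 + v) = -9 + 3*v)
k(P, x) = (-2 + x)/(-3 + x - 5*P) (k(P, x) = (x - 2)/(-3 + (-5*P + x)) = (-2 + x)/(-3 + (x - 5*P)) = (-2 + x)/(-3 + x - 5*P))
(k(-9, H(-3, 5)) - 96)*t(3, -1) = ((2 - (-9 + 3*5))/(3 - (-9 + 3*5) + 5*(-9)) - 96)*(3 - 1) = ((2 - (-9 + 15))/(3 - (-9 + 15) - 45) - 96)*2 = ((2 - 1*6)/(3 - 1*6 - 45) - 96)*2 = ((2 - 6)/(3 - 6 - 45) - 96)*2 = (-4/(-48) - 96)*2 = (-1/48*(-4) - 96)*2 = (1/12 - 96)*2 = -1151/12*2 = -1151/6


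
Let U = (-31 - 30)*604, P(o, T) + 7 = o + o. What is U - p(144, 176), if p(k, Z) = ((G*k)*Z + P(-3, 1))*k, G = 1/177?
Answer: -3279860/59 ≈ -55591.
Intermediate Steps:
G = 1/177 ≈ 0.0056497
P(o, T) = -7 + 2*o (P(o, T) = -7 + (o + o) = -7 + 2*o)
U = -36844 (U = -61*604 = -36844)
p(k, Z) = k*(-13 + Z*k/177) (p(k, Z) = ((k/177)*Z + (-7 + 2*(-3)))*k = (Z*k/177 + (-7 - 6))*k = (Z*k/177 - 13)*k = (-13 + Z*k/177)*k = k*(-13 + Z*k/177))
U - p(144, 176) = -36844 - 144*(-2301 + 176*144)/177 = -36844 - 144*(-2301 + 25344)/177 = -36844 - 144*23043/177 = -36844 - 1*1106064/59 = -36844 - 1106064/59 = -3279860/59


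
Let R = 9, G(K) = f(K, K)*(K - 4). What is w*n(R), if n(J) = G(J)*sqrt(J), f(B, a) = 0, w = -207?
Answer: 0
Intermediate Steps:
G(K) = 0 (G(K) = 0*(K - 4) = 0*(-4 + K) = 0)
n(J) = 0 (n(J) = 0*sqrt(J) = 0)
w*n(R) = -207*0 = 0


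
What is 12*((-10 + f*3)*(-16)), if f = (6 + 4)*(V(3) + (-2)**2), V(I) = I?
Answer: -38400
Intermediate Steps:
f = 70 (f = (6 + 4)*(3 + (-2)**2) = 10*(3 + 4) = 10*7 = 70)
12*((-10 + f*3)*(-16)) = 12*((-10 + 70*3)*(-16)) = 12*((-10 + 210)*(-16)) = 12*(200*(-16)) = 12*(-3200) = -38400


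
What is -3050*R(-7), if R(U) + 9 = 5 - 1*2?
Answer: 18300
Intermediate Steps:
R(U) = -6 (R(U) = -9 + (5 - 1*2) = -9 + (5 - 2) = -9 + 3 = -6)
-3050*R(-7) = -3050*(-6) = 18300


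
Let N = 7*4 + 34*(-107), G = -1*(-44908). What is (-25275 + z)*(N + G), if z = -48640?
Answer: -3052541670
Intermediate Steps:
G = 44908
N = -3610 (N = 28 - 3638 = -3610)
(-25275 + z)*(N + G) = (-25275 - 48640)*(-3610 + 44908) = -73915*41298 = -3052541670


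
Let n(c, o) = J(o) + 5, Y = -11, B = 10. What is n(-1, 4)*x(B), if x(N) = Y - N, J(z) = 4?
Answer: -189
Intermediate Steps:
n(c, o) = 9 (n(c, o) = 4 + 5 = 9)
x(N) = -11 - N
n(-1, 4)*x(B) = 9*(-11 - 1*10) = 9*(-11 - 10) = 9*(-21) = -189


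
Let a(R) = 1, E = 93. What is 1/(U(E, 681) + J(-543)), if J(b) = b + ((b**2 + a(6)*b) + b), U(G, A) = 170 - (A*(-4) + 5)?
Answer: 1/296109 ≈ 3.3771e-6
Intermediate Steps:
U(G, A) = 165 + 4*A (U(G, A) = 170 - (-4*A + 5) = 170 - (5 - 4*A) = 170 + (-5 + 4*A) = 165 + 4*A)
J(b) = b**2 + 3*b (J(b) = b + ((b**2 + 1*b) + b) = b + ((b**2 + b) + b) = b + ((b + b**2) + b) = b + (b**2 + 2*b) = b**2 + 3*b)
1/(U(E, 681) + J(-543)) = 1/((165 + 4*681) - 543*(3 - 543)) = 1/((165 + 2724) - 543*(-540)) = 1/(2889 + 293220) = 1/296109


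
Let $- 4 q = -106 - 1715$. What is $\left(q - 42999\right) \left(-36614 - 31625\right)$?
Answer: $\frac{11612571825}{4} \approx 2.9031 \cdot 10^{9}$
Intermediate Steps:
$q = \frac{1821}{4}$ ($q = - \frac{-106 - 1715}{4} = \left(- \frac{1}{4}\right) \left(-1821\right) = \frac{1821}{4} \approx 455.25$)
$\left(q - 42999\right) \left(-36614 - 31625\right) = \left(\frac{1821}{4} - 42999\right) \left(-36614 - 31625\right) = \left(- \frac{170175}{4}\right) \left(-68239\right) = \frac{11612571825}{4}$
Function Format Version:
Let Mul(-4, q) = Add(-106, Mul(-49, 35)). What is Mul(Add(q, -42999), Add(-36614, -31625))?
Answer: Rational(11612571825, 4) ≈ 2.9031e+9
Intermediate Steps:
q = Rational(1821, 4) (q = Mul(Rational(-1, 4), Add(-106, Mul(-49, 35))) = Mul(Rational(-1, 4), Add(-106, -1715)) = Mul(Rational(-1, 4), -1821) = Rational(1821, 4) ≈ 455.25)
Mul(Add(q, -42999), Add(-36614, -31625)) = Mul(Add(Rational(1821, 4), -42999), Add(-36614, -31625)) = Mul(Rational(-170175, 4), -68239) = Rational(11612571825, 4)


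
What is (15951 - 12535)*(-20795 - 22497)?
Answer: -147885472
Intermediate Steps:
(15951 - 12535)*(-20795 - 22497) = 3416*(-43292) = -147885472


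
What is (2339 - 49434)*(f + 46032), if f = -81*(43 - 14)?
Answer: -2057250885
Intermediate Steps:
f = -2349 (f = -81*29 = -2349)
(2339 - 49434)*(f + 46032) = (2339 - 49434)*(-2349 + 46032) = -47095*43683 = -2057250885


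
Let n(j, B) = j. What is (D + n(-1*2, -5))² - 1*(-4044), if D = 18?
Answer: 4300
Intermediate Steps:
(D + n(-1*2, -5))² - 1*(-4044) = (18 - 1*2)² - 1*(-4044) = (18 - 2)² + 4044 = 16² + 4044 = 256 + 4044 = 4300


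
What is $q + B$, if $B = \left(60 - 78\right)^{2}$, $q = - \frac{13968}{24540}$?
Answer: $\frac{661416}{2045} \approx 323.43$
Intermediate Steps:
$q = - \frac{1164}{2045}$ ($q = \left(-13968\right) \frac{1}{24540} = - \frac{1164}{2045} \approx -0.56919$)
$B = 324$ ($B = \left(-18\right)^{2} = 324$)
$q + B = - \frac{1164}{2045} + 324 = \frac{661416}{2045}$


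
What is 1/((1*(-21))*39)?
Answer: -1/819 ≈ -0.0012210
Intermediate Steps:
1/((1*(-21))*39) = 1/(-21*39) = 1/(-819) = -1/819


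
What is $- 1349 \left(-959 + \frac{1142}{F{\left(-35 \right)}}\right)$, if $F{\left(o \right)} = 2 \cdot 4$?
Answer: $\frac{4404485}{4} \approx 1.1011 \cdot 10^{6}$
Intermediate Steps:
$F{\left(o \right)} = 8$
$- 1349 \left(-959 + \frac{1142}{F{\left(-35 \right)}}\right) = - 1349 \left(-959 + \frac{1142}{8}\right) = - 1349 \left(-959 + 1142 \cdot \frac{1}{8}\right) = - 1349 \left(-959 + \frac{571}{4}\right) = \left(-1349\right) \left(- \frac{3265}{4}\right) = \frac{4404485}{4}$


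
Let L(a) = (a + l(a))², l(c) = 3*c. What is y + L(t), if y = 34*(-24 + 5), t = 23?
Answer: 7818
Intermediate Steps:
L(a) = 16*a² (L(a) = (a + 3*a)² = (4*a)² = 16*a²)
y = -646 (y = 34*(-19) = -646)
y + L(t) = -646 + 16*23² = -646 + 16*529 = -646 + 8464 = 7818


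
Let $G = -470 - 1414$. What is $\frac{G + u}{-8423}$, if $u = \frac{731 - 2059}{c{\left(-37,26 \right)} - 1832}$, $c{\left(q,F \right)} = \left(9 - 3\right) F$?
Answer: $\frac{789064}{3529237} \approx 0.22358$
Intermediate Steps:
$c{\left(q,F \right)} = 6 F$ ($c{\left(q,F \right)} = \left(9 - 3\right) F = 6 F$)
$u = \frac{332}{419}$ ($u = \frac{731 - 2059}{6 \cdot 26 - 1832} = - \frac{1328}{156 - 1832} = - \frac{1328}{-1676} = \left(-1328\right) \left(- \frac{1}{1676}\right) = \frac{332}{419} \approx 0.79236$)
$G = -1884$ ($G = -470 - 1414 = -1884$)
$\frac{G + u}{-8423} = \frac{-1884 + \frac{332}{419}}{-8423} = \left(- \frac{789064}{419}\right) \left(- \frac{1}{8423}\right) = \frac{789064}{3529237}$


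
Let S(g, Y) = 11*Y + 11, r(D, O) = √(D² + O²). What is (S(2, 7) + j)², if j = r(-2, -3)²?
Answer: 10201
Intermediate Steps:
j = 13 (j = (√((-2)² + (-3)²))² = (√(4 + 9))² = (√13)² = 13)
S(g, Y) = 11 + 11*Y
(S(2, 7) + j)² = ((11 + 11*7) + 13)² = ((11 + 77) + 13)² = (88 + 13)² = 101² = 10201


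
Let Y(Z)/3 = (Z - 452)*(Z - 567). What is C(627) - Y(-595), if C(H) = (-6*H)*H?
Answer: -6008616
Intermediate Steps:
C(H) = -6*H²
Y(Z) = 3*(-567 + Z)*(-452 + Z) (Y(Z) = 3*((Z - 452)*(Z - 567)) = 3*((-452 + Z)*(-567 + Z)) = 3*((-567 + Z)*(-452 + Z)) = 3*(-567 + Z)*(-452 + Z))
C(627) - Y(-595) = -6*627² - (768852 - 3057*(-595) + 3*(-595)²) = -6*393129 - (768852 + 1818915 + 3*354025) = -2358774 - (768852 + 1818915 + 1062075) = -2358774 - 1*3649842 = -2358774 - 3649842 = -6008616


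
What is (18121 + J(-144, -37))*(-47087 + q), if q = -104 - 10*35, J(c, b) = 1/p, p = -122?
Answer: -105101788701/122 ≈ -8.6149e+8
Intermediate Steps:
J(c, b) = -1/122 (J(c, b) = 1/(-122) = -1/122)
q = -454 (q = -104 - 350 = -454)
(18121 + J(-144, -37))*(-47087 + q) = (18121 - 1/122)*(-47087 - 454) = (2210761/122)*(-47541) = -105101788701/122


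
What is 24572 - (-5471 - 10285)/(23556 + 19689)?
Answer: 354210632/14415 ≈ 24572.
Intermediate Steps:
24572 - (-5471 - 10285)/(23556 + 19689) = 24572 - (-15756)/43245 = 24572 - 1*(-5252/14415) = 24572 + 5252/14415 = 354210632/14415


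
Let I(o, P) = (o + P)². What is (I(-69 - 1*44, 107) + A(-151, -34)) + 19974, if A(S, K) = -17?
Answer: 19993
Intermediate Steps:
I(o, P) = (P + o)²
(I(-69 - 1*44, 107) + A(-151, -34)) + 19974 = ((107 + (-69 - 1*44))² - 17) + 19974 = ((107 + (-69 - 44))² - 17) + 19974 = ((107 - 113)² - 17) + 19974 = ((-6)² - 17) + 19974 = (36 - 17) + 19974 = 19 + 19974 = 19993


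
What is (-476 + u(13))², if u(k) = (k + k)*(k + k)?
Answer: 40000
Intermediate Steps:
u(k) = 4*k² (u(k) = (2*k)*(2*k) = 4*k²)
(-476 + u(13))² = (-476 + 4*13²)² = (-476 + 4*169)² = (-476 + 676)² = 200² = 40000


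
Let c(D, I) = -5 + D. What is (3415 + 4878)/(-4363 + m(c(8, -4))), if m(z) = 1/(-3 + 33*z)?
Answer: -796128/418847 ≈ -1.9008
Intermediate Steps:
(3415 + 4878)/(-4363 + m(c(8, -4))) = (3415 + 4878)/(-4363 + 1/(3*(-1 + 11*(-5 + 8)))) = 8293/(-4363 + 1/(3*(-1 + 11*3))) = 8293/(-4363 + 1/(3*(-1 + 33))) = 8293/(-4363 + (1/3)/32) = 8293/(-4363 + (1/3)*(1/32)) = 8293/(-4363 + 1/96) = 8293/(-418847/96) = 8293*(-96/418847) = -796128/418847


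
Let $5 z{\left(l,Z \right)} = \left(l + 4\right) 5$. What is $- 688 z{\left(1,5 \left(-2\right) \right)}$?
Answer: $-3440$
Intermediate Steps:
$z{\left(l,Z \right)} = 4 + l$ ($z{\left(l,Z \right)} = \frac{\left(l + 4\right) 5}{5} = \frac{\left(4 + l\right) 5}{5} = \frac{20 + 5 l}{5} = 4 + l$)
$- 688 z{\left(1,5 \left(-2\right) \right)} = - 688 \left(4 + 1\right) = \left(-688\right) 5 = -3440$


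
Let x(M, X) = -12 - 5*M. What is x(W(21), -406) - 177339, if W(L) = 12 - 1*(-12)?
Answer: -177471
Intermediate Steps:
W(L) = 24 (W(L) = 12 + 12 = 24)
x(W(21), -406) - 177339 = (-12 - 5*24) - 177339 = (-12 - 120) - 177339 = -132 - 177339 = -177471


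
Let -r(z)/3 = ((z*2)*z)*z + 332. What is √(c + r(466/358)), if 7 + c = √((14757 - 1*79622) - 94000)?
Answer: √(-1043290945981 + 1026625681*I*√158865)/32041 ≈ 6.1388 + 32.464*I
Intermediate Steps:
r(z) = -996 - 6*z³ (r(z) = -3*(((z*2)*z)*z + 332) = -3*(((2*z)*z)*z + 332) = -3*((2*z²)*z + 332) = -3*(2*z³ + 332) = -3*(332 + 2*z³) = -996 - 6*z³)
c = -7 + I*√158865 (c = -7 + √((14757 - 1*79622) - 94000) = -7 + √((14757 - 79622) - 94000) = -7 + √(-64865 - 94000) = -7 + √(-158865) = -7 + I*√158865 ≈ -7.0 + 398.58*I)
√(c + r(466/358)) = √((-7 + I*√158865) + (-996 - 6*(466/358)³)) = √((-7 + I*√158865) + (-996 - 6*(466*(1/358))³)) = √((-7 + I*√158865) + (-996 - 6*(233/179)³)) = √((-7 + I*√158865) + (-996 - 6*12649337/5735339)) = √((-7 + I*√158865) + (-996 - 75896022/5735339)) = √((-7 + I*√158865) - 5788293666/5735339) = √(-5828441039/5735339 + I*√158865)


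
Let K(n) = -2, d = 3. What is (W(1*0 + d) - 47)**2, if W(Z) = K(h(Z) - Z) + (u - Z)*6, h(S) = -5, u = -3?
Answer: 7225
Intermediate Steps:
W(Z) = -20 - 6*Z (W(Z) = -2 + (-3 - Z)*6 = -2 + (-18 - 6*Z) = -20 - 6*Z)
(W(1*0 + d) - 47)**2 = ((-20 - 6*(1*0 + 3)) - 47)**2 = ((-20 - 6*(0 + 3)) - 47)**2 = ((-20 - 6*3) - 47)**2 = ((-20 - 18) - 47)**2 = (-38 - 47)**2 = (-85)**2 = 7225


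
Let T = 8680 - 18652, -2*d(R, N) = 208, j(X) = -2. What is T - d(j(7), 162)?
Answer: -9868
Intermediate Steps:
d(R, N) = -104 (d(R, N) = -½*208 = -104)
T = -9972
T - d(j(7), 162) = -9972 - 1*(-104) = -9972 + 104 = -9868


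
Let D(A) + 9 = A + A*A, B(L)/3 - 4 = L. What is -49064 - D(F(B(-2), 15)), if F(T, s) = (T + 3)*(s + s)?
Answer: -122225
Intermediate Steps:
B(L) = 12 + 3*L
F(T, s) = 2*s*(3 + T) (F(T, s) = (3 + T)*(2*s) = 2*s*(3 + T))
D(A) = -9 + A + A**2 (D(A) = -9 + (A + A*A) = -9 + (A + A**2) = -9 + A + A**2)
-49064 - D(F(B(-2), 15)) = -49064 - (-9 + 2*15*(3 + (12 + 3*(-2))) + (2*15*(3 + (12 + 3*(-2))))**2) = -49064 - (-9 + 2*15*(3 + (12 - 6)) + (2*15*(3 + (12 - 6)))**2) = -49064 - (-9 + 2*15*(3 + 6) + (2*15*(3 + 6))**2) = -49064 - (-9 + 2*15*9 + (2*15*9)**2) = -49064 - (-9 + 270 + 270**2) = -49064 - (-9 + 270 + 72900) = -49064 - 1*73161 = -49064 - 73161 = -122225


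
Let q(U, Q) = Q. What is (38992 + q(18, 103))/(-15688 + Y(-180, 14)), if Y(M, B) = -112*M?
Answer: 39095/4472 ≈ 8.7422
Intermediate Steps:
(38992 + q(18, 103))/(-15688 + Y(-180, 14)) = (38992 + 103)/(-15688 - 112*(-180)) = 39095/(-15688 + 20160) = 39095/4472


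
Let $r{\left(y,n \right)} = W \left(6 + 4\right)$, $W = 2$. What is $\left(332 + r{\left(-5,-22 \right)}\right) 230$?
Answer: $80960$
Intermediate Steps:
$r{\left(y,n \right)} = 20$ ($r{\left(y,n \right)} = 2 \left(6 + 4\right) = 2 \cdot 10 = 20$)
$\left(332 + r{\left(-5,-22 \right)}\right) 230 = \left(332 + 20\right) 230 = 352 \cdot 230 = 80960$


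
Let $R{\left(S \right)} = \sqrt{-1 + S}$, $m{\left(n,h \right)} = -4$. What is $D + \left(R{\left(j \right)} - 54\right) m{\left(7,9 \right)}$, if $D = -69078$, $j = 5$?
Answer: $-68870$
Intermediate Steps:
$D + \left(R{\left(j \right)} - 54\right) m{\left(7,9 \right)} = -69078 + \left(\sqrt{-1 + 5} - 54\right) \left(-4\right) = -69078 + \left(\sqrt{4} - 54\right) \left(-4\right) = -69078 + \left(2 - 54\right) \left(-4\right) = -69078 - -208 = -69078 + 208 = -68870$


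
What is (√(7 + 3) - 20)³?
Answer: -8600 + 1210*√10 ≈ -4773.6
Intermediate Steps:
(√(7 + 3) - 20)³ = (√10 - 20)³ = (-20 + √10)³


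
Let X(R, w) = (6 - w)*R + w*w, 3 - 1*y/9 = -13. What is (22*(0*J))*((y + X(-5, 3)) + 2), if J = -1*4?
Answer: 0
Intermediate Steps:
y = 144 (y = 27 - 9*(-13) = 27 + 117 = 144)
J = -4
X(R, w) = w**2 + R*(6 - w) (X(R, w) = R*(6 - w) + w**2 = w**2 + R*(6 - w))
(22*(0*J))*((y + X(-5, 3)) + 2) = (22*(0*(-4)))*((144 + (3**2 + 6*(-5) - 1*(-5)*3)) + 2) = (22*0)*((144 + (9 - 30 + 15)) + 2) = 0*((144 - 6) + 2) = 0*(138 + 2) = 0*140 = 0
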